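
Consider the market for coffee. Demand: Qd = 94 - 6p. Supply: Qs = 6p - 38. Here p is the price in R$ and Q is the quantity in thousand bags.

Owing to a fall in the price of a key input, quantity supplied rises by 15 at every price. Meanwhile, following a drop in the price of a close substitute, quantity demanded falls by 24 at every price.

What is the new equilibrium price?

Before the shock: 94 - 6p = 6p - 38 ⇒ 132 = 12p ⇒ p = 11, Q = 28.
The new curves are Qd = 70 - 6p (demand) and Qs = 6p - 23 (supply).
Setting them equal: 70 - 6p = 6p - 23 → 93 = 12p, so p = 7.75 and Q = 23.5.

7.75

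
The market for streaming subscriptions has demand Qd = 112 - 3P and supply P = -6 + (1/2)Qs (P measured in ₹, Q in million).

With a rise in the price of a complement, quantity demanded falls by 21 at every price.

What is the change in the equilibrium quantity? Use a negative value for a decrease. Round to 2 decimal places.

-8.40

Original equilibrium: 112 - 3P = 2P + 12 gives 100 = 5P, so P = 20 and Q = 52.
The new curves are Qd = 91 - 3P (demand) and Qs = 2P + 12 (supply).
Equate the new curves: 91 - 3P = 2P + 12, giving 79 = 5P, P = 15.8, Q = 43.6.
ΔQ = 43.6 − 52 = -8.40.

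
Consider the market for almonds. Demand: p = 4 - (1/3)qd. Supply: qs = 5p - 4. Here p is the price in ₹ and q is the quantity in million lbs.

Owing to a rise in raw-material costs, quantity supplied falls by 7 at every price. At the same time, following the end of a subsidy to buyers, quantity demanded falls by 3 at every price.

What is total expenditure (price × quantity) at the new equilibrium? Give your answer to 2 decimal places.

3.75

Initially, 12 - 3p = 5p - 4, so 16 = 8p and p = 2, q = 6.
With the change applied: demand qd = 9 - 3p, supply qs = 5p - 11.
Setting them equal: 9 - 3p = 5p - 11 → 20 = 8p, so p = 2.5 and q = 1.5.
New expenditure = 2.5 × 1.5 = 3.75.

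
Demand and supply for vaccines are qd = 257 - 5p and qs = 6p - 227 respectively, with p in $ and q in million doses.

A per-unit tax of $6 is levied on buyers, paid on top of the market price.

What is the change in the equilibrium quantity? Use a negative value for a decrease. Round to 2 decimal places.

-16.36

Initially, 257 - 5p = 6p - 227, so 484 = 11p and p = 44, q = 37.
Since buyers pay the price plus the tax, the effective demand curve becomes qd = 227 - 5p.
Setting them equal: 227 - 5p = 6p - 227 → 454 = 11p, so p = 454/11 ≈ 41.2727 and q = 227/11 ≈ 20.6364.
Δq = 20.6364 − 37 = -16.36.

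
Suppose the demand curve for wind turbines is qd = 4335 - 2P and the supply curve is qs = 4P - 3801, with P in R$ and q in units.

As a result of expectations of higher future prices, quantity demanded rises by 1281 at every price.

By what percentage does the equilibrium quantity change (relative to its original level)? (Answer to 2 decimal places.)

Solve the original market: 4335 - 2P = 4P - 3801, hence P = 1356 and q = 1623.
The shock moves the curves to qd = 5616 - 2P and qs = 4P - 3801.
New equilibrium: 5616 - 2P = 4P - 3801 ⇒ 9417 = 6P ⇒ P = 1569.5, q = 2477.
%Δq = (2477 − 1623) / 1623 × 100 = +52.62%.

+52.62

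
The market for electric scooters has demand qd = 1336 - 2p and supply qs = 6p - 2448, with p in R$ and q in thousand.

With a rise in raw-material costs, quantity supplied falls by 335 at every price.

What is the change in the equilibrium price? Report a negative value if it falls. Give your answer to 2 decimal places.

+41.88

Original equilibrium: 1336 - 2p = 6p - 2448 gives 3784 = 8p, so p = 473 and q = 390.
The shock moves the curves to qd = 1336 - 2p and qs = 6p - 2783.
Clearing the new market: 1336 - 2p = 6p - 2783, so p = 514.875 and q = 306.25.
Δp = 514.875 − 473 = +41.88.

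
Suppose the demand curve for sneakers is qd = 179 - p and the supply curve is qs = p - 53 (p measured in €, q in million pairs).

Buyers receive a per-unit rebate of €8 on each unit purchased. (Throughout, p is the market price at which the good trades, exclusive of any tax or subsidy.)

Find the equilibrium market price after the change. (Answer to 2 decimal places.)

Solve the original market: 179 - p = p - 53, hence p = 116 and q = 63.
Since buyers' out-of-pocket price is the market price minus the rebate, the effective demand curve becomes qd = 187 - p.
New equilibrium: 187 - p = p - 53 ⇒ 240 = 2p ⇒ p = 120, q = 67.

120.00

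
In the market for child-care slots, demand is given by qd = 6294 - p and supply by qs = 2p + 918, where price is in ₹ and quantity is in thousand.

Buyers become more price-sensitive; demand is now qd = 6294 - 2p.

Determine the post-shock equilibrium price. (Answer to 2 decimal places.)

1344.00

Solve the original market: 6294 - p = 2p + 918, hence p = 1792 and q = 4502.
After the shift, demand is qd = 6294 - 2p and supply is qs = 2p + 918.
New equilibrium: 6294 - 2p = 2p + 918 ⇒ 5376 = 4p ⇒ p = 1344, q = 3606.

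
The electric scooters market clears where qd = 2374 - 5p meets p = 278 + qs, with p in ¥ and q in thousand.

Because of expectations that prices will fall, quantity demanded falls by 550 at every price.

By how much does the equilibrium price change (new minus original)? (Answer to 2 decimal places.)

-91.67

Original equilibrium: 2374 - 5p = p - 278 gives 2652 = 6p, so p = 442 and q = 164.
The new curves are qd = 1824 - 5p (demand) and qs = p - 278 (supply).
Clearing the new market: 1824 - 5p = p - 278, so p = 1051/3 ≈ 350.3333 and q = 217/3 ≈ 72.3333.
Δp = 350.3333 − 442 = -91.67.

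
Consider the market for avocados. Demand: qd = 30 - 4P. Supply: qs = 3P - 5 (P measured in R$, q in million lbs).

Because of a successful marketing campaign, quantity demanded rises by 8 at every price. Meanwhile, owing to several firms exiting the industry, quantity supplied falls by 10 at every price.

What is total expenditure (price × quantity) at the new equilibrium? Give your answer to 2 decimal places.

58.41

Before the shock: 30 - 4P = 3P - 5 ⇒ 35 = 7P ⇒ P = 5, q = 10.
The shock moves the curves to qd = 38 - 4P and qs = 3P - 15.
Equate the new curves: 38 - 4P = 3P - 15, giving 53 = 7P, P = 53/7 ≈ 7.5714, q = 54/7 ≈ 7.7143.
New expenditure = 7.5714 × 7.7143 = 58.41.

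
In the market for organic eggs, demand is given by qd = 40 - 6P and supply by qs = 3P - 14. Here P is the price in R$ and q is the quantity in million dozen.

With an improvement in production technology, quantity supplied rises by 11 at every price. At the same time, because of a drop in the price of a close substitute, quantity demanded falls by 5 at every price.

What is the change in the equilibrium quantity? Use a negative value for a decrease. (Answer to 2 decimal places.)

+5.67

Solve the original market: 40 - 6P = 3P - 14, hence P = 6 and q = 4.
The shock moves the curves to qd = 35 - 6P and qs = 3P - 3.
Clearing the new market: 35 - 6P = 3P - 3, so P = 38/9 ≈ 4.2222 and q = 29/3 ≈ 9.6667.
Δq = 9.6667 − 4 = +5.67.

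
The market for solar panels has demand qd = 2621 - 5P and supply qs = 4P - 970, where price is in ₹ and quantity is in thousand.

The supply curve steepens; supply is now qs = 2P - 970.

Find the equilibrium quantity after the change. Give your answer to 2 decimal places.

Initially, 2621 - 5P = 4P - 970, so 3591 = 9P and P = 399, q = 626.
After the shift, demand is qd = 2621 - 5P and supply is qs = 2P - 970.
Setting them equal: 2621 - 5P = 2P - 970 → 3591 = 7P, so P = 513 and q = 56.

56.00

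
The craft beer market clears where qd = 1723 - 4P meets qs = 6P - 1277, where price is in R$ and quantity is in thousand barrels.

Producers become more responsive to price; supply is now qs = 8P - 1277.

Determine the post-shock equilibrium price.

250

Initially, 1723 - 4P = 6P - 1277, so 3000 = 10P and P = 300, q = 523.
With the change applied: demand qd = 1723 - 4P, supply qs = 8P - 1277.
Setting them equal: 1723 - 4P = 8P - 1277 → 3000 = 12P, so P = 250 and q = 723.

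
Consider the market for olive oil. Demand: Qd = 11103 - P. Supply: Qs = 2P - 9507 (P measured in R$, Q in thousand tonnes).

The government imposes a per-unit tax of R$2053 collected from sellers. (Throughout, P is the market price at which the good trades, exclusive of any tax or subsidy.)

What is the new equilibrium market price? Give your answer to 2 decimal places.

8238.67

Original equilibrium: 11103 - P = 2P - 9507 gives 20610 = 3P, so P = 6870 and Q = 4233.
Since sellers keep the price net of the tax, the effective supply curve becomes Qs = 2P - 13613.
New equilibrium: 11103 - P = 2P - 13613 ⇒ 24716 = 3P ⇒ P = 24716/3 ≈ 8238.6667, Q = 8593/3 ≈ 2864.3333.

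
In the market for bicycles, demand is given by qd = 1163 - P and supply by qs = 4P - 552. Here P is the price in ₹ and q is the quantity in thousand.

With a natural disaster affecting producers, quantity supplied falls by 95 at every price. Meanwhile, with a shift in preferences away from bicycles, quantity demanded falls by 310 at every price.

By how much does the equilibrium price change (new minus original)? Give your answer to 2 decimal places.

Initially, 1163 - P = 4P - 552, so 1715 = 5P and P = 343, q = 820.
With the change applied: demand qd = 853 - P, supply qs = 4P - 647.
Equate the new curves: 853 - P = 4P - 647, giving 1500 = 5P, P = 300, q = 553.
ΔP = 300 − 343 = -43.00.

-43.00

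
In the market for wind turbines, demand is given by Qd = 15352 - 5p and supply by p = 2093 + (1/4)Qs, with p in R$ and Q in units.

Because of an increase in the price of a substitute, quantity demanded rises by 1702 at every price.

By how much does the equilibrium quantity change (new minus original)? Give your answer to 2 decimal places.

+756.44

Original equilibrium: 15352 - 5p = 4p - 8372 gives 23724 = 9p, so p = 2636 and Q = 2172.
The new curves are Qd = 17054 - 5p (demand) and Qs = 4p - 8372 (supply).
Clearing the new market: 17054 - 5p = 4p - 8372, so p = 25426/9 ≈ 2825.1111 and Q = 26356/9 ≈ 2928.4444.
ΔQ = 2928.4444 − 2172 = +756.44.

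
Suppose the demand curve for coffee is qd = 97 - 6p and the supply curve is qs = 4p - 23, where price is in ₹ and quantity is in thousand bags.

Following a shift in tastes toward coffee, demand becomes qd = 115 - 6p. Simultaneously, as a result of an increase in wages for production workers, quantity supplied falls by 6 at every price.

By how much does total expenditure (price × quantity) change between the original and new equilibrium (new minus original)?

+111.84

Solve the original market: 97 - 6p = 4p - 23, hence p = 12 and q = 25.
The new curves are qd = 115 - 6p (demand) and qs = 4p - 29 (supply).
Setting them equal: 115 - 6p = 4p - 29 → 144 = 10p, so p = 14.4 and q = 28.6.
Expenditure moves from 12×25 = 300 to 14.4×28.6 = 411.84; change = +111.84.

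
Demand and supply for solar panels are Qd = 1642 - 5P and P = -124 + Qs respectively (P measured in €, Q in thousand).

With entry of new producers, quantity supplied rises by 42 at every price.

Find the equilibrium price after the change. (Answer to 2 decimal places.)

246.00

Initially, 1642 - 5P = P + 124, so 1518 = 6P and P = 253, Q = 377.
The new curves are Qd = 1642 - 5P (demand) and Qs = P + 166 (supply).
New equilibrium: 1642 - 5P = P + 166 ⇒ 1476 = 6P ⇒ P = 246, Q = 412.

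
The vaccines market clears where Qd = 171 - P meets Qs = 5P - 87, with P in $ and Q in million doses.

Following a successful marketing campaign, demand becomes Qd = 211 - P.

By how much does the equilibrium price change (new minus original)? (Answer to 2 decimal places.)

+6.67

Before the shock: 171 - P = 5P - 87 ⇒ 258 = 6P ⇒ P = 43, Q = 128.
The shock moves the curves to Qd = 211 - P and Qs = 5P - 87.
Clearing the new market: 211 - P = 5P - 87, so P = 149/3 ≈ 49.6667 and Q = 484/3 ≈ 161.3333.
ΔP = 49.6667 − 43 = +6.67.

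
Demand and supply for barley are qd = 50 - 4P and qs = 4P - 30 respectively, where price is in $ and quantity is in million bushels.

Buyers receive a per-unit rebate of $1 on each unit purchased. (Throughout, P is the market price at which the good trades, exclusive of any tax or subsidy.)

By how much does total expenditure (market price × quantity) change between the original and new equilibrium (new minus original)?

Initially, 50 - 4P = 4P - 30, so 80 = 8P and P = 10, q = 10.
Since buyers' out-of-pocket price is the market price minus the rebate, the effective demand curve becomes qd = 54 - 4P.
Clearing the new market: 54 - 4P = 4P - 30, so P = 10.5 and q = 12.
Expenditure moves from 10×10 = 100 to 10.5×12 = 126; change = +26.

+26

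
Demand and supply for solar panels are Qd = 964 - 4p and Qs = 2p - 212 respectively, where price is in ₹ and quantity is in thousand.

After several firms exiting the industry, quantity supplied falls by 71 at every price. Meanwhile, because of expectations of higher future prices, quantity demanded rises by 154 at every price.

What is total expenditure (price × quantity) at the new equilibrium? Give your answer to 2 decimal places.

Solve the original market: 964 - 4p = 2p - 212, hence p = 196 and Q = 180.
After the shift, demand is Qd = 1118 - 4p and supply is Qs = 2p - 283.
New equilibrium: 1118 - 4p = 2p - 283 ⇒ 1401 = 6p ⇒ p = 233.5, Q = 184.
New expenditure = 233.5 × 184 = 42964.00.

42964.00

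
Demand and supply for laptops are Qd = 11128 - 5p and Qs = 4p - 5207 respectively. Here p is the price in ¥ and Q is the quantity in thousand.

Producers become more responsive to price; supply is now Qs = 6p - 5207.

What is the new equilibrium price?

1485

Original equilibrium: 11128 - 5p = 4p - 5207 gives 16335 = 9p, so p = 1815 and Q = 2053.
The shock moves the curves to Qd = 11128 - 5p and Qs = 6p - 5207.
Setting them equal: 11128 - 5p = 6p - 5207 → 16335 = 11p, so p = 1485 and Q = 3703.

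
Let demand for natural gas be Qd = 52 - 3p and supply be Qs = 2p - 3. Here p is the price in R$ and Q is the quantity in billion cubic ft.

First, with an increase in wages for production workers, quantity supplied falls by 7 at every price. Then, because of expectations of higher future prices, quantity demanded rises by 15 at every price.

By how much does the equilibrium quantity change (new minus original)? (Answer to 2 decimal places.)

+1.80

Before the shock: 52 - 3p = 2p - 3 ⇒ 55 = 5p ⇒ p = 11, Q = 19.
The shock moves the curves to Qd = 67 - 3p and Qs = 2p - 10.
Clearing the new market: 67 - 3p = 2p - 10, so p = 15.4 and Q = 20.8.
ΔQ = 20.8 − 19 = +1.80.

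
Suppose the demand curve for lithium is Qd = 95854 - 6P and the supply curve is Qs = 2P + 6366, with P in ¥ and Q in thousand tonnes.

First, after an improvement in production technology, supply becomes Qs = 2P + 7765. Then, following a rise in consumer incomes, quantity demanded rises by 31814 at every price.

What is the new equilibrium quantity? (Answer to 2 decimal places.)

Initially, 95854 - 6P = 2P + 6366, so 89488 = 8P and P = 11186, Q = 28738.
After the shift, demand is Qd = 127668 - 6P and supply is Qs = 2P + 7765.
Equate the new curves: 127668 - 6P = 2P + 7765, giving 119903 = 8P, P = 14987.875, Q = 37740.75.

37740.75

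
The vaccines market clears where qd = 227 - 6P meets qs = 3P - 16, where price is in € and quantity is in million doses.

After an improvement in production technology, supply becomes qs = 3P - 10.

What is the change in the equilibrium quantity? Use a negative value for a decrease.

+4

Original equilibrium: 227 - 6P = 3P - 16 gives 243 = 9P, so P = 27 and q = 65.
With the change applied: demand qd = 227 - 6P, supply qs = 3P - 10.
New equilibrium: 227 - 6P = 3P - 10 ⇒ 237 = 9P ⇒ P = 79/3 ≈ 26.3333, q = 69.
Δq = 69 − 65 = +4.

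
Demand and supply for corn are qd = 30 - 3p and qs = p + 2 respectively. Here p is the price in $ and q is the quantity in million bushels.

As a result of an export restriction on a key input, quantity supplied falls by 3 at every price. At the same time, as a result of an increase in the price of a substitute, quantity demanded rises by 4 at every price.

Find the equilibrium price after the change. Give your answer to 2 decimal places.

8.75

Before the shock: 30 - 3p = p + 2 ⇒ 28 = 4p ⇒ p = 7, q = 9.
With the change applied: demand qd = 34 - 3p, supply qs = p - 1.
Clearing the new market: 34 - 3p = p - 1, so p = 8.75 and q = 7.75.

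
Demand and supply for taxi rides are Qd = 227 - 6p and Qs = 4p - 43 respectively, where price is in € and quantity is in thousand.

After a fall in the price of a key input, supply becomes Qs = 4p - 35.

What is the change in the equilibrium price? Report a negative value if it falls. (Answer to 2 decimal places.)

Initially, 227 - 6p = 4p - 43, so 270 = 10p and p = 27, Q = 65.
The new curves are Qd = 227 - 6p (demand) and Qs = 4p - 35 (supply).
Clearing the new market: 227 - 6p = 4p - 35, so p = 26.2 and Q = 69.8.
Δp = 26.2 − 27 = -0.80.

-0.80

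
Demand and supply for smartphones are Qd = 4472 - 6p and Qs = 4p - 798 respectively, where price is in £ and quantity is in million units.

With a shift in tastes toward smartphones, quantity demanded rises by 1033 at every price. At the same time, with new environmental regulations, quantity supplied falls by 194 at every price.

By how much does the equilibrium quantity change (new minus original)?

Original equilibrium: 4472 - 6p = 4p - 798 gives 5270 = 10p, so p = 527 and Q = 1310.
With the change applied: demand Qd = 5505 - 6p, supply Qs = 4p - 992.
Equate the new curves: 5505 - 6p = 4p - 992, giving 6497 = 10p, p = 649.7, Q = 1606.8.
ΔQ = 1606.8 − 1310 = +296.8.

+296.8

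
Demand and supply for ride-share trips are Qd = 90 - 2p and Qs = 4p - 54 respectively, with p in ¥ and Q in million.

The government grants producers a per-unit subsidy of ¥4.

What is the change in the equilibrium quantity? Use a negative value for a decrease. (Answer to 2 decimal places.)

Before the shock: 90 - 2p = 4p - 54 ⇒ 144 = 6p ⇒ p = 24, Q = 42.
Since sellers receive the price plus the subsidy, the effective supply curve becomes Qs = 4p - 38.
Clearing the new market: 90 - 2p = 4p - 38, so p = 64/3 ≈ 21.3333 and Q = 142/3 ≈ 47.3333.
ΔQ = 47.3333 − 42 = +5.33.

+5.33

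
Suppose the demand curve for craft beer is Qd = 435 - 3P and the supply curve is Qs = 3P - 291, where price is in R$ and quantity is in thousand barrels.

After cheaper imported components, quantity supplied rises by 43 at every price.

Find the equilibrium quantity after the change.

Before the shock: 435 - 3P = 3P - 291 ⇒ 726 = 6P ⇒ P = 121, Q = 72.
The shock moves the curves to Qd = 435 - 3P and Qs = 3P - 248.
Equate the new curves: 435 - 3P = 3P - 248, giving 683 = 6P, P = 683/6 ≈ 113.8333, Q = 93.5.

93.5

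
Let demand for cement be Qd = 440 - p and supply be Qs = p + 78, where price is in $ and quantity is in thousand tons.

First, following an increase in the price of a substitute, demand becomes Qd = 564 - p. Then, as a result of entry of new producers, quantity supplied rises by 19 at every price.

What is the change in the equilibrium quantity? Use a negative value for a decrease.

Solve the original market: 440 - p = p + 78, hence p = 181 and Q = 259.
The shock moves the curves to Qd = 564 - p and Qs = p + 97.
Setting them equal: 564 - p = p + 97 → 467 = 2p, so p = 233.5 and Q = 330.5.
ΔQ = 330.5 − 259 = +71.5.

+71.5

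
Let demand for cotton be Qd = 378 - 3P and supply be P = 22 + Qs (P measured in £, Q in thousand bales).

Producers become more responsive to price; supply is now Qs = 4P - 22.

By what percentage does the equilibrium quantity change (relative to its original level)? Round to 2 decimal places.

+164.84

Original equilibrium: 378 - 3P = P - 22 gives 400 = 4P, so P = 100 and Q = 78.
The shock moves the curves to Qd = 378 - 3P and Qs = 4P - 22.
Clearing the new market: 378 - 3P = 4P - 22, so P = 400/7 ≈ 57.1429 and Q = 1446/7 ≈ 206.5714.
%ΔQ = (206.5714 − 78) / 78 × 100 = +164.84%.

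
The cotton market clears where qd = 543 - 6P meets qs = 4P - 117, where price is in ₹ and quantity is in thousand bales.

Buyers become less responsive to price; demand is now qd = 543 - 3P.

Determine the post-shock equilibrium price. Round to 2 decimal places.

94.29

Solve the original market: 543 - 6P = 4P - 117, hence P = 66 and q = 147.
The new curves are qd = 543 - 3P (demand) and qs = 4P - 117 (supply).
Setting them equal: 543 - 3P = 4P - 117 → 660 = 7P, so P = 660/7 ≈ 94.2857 and q = 1821/7 ≈ 260.1429.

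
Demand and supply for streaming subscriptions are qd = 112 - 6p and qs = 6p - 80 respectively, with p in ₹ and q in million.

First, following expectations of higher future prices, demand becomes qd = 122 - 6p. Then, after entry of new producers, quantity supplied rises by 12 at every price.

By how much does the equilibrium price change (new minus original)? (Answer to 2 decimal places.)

Solve the original market: 112 - 6p = 6p - 80, hence p = 16 and q = 16.
With the change applied: demand qd = 122 - 6p, supply qs = 6p - 68.
Clearing the new market: 122 - 6p = 6p - 68, so p = 95/6 ≈ 15.8333 and q = 27.
Δp = 15.8333 − 16 = -0.17.

-0.17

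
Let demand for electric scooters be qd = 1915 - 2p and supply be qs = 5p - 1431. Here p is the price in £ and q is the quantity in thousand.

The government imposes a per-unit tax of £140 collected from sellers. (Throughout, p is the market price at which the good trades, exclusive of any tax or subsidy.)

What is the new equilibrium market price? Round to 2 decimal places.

Initially, 1915 - 2p = 5p - 1431, so 3346 = 7p and p = 478, q = 959.
Since sellers keep the price net of the tax, the effective supply curve becomes qs = 5p - 2131.
Clearing the new market: 1915 - 2p = 5p - 2131, so p = 578 and q = 759.

578.00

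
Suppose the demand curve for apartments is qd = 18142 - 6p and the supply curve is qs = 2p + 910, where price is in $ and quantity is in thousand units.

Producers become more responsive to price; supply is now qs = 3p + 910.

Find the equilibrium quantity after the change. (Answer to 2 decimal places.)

Before the shock: 18142 - 6p = 2p + 910 ⇒ 17232 = 8p ⇒ p = 2154, q = 5218.
The new curves are qd = 18142 - 6p (demand) and qs = 3p + 910 (supply).
Setting them equal: 18142 - 6p = 3p + 910 → 17232 = 9p, so p = 5744/3 ≈ 1914.6667 and q = 6654.

6654.00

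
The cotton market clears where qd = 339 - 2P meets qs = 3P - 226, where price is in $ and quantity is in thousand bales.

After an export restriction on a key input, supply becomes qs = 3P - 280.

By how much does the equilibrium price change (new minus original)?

Original equilibrium: 339 - 2P = 3P - 226 gives 565 = 5P, so P = 113 and q = 113.
With the change applied: demand qd = 339 - 2P, supply qs = 3P - 280.
Setting them equal: 339 - 2P = 3P - 280 → 619 = 5P, so P = 123.8 and q = 91.4.
ΔP = 123.8 − 113 = +10.8.

+10.8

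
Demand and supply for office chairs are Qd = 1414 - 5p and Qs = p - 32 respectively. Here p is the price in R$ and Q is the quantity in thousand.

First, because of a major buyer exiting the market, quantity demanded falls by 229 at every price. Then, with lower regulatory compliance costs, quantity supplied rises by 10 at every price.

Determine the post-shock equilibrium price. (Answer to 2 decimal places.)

Before the shock: 1414 - 5p = p - 32 ⇒ 1446 = 6p ⇒ p = 241, Q = 209.
The shock moves the curves to Qd = 1185 - 5p and Qs = p - 22.
New equilibrium: 1185 - 5p = p - 22 ⇒ 1207 = 6p ⇒ p = 1207/6 ≈ 201.1667, Q = 1075/6 ≈ 179.1667.

201.17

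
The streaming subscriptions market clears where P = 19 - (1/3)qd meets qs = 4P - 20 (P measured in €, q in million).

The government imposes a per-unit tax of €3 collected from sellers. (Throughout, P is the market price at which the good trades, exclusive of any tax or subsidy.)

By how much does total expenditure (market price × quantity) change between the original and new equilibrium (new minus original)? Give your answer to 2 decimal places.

-24.24

Solve the original market: 57 - 3P = 4P - 20, hence P = 11 and q = 24.
Since sellers keep the price net of the tax, the effective supply curve becomes qs = 4P - 32.
Setting them equal: 57 - 3P = 4P - 32 → 89 = 7P, so P = 89/7 ≈ 12.7143 and q = 132/7 ≈ 18.8571.
Expenditure moves from 11×24 = 264 to 12.7143×18.8571 = 239.7551; change = -24.24.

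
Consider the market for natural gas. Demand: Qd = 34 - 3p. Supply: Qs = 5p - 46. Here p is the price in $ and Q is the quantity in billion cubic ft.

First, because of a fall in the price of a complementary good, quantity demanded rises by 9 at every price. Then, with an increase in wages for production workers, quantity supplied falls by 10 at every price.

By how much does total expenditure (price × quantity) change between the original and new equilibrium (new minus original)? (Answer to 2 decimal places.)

+32.70

Solve the original market: 34 - 3p = 5p - 46, hence p = 10 and Q = 4.
After the shift, demand is Qd = 43 - 3p and supply is Qs = 5p - 56.
Equate the new curves: 43 - 3p = 5p - 56, giving 99 = 8p, p = 12.375, Q = 5.875.
Expenditure moves from 10×4 = 40 to 12.375×5.875 = 72.703125; change = +32.70.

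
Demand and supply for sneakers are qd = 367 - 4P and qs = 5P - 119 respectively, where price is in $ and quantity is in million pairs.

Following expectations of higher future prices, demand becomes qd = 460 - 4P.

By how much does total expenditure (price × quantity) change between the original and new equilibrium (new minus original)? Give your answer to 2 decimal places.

+4884.22

Original equilibrium: 367 - 4P = 5P - 119 gives 486 = 9P, so P = 54 and q = 151.
With the change applied: demand qd = 460 - 4P, supply qs = 5P - 119.
Clearing the new market: 460 - 4P = 5P - 119, so P = 193/3 ≈ 64.3333 and q = 608/3 ≈ 202.6667.
Expenditure moves from 54×151 = 8154 to 64.3333×202.6667 = 13038.2222; change = +4884.22.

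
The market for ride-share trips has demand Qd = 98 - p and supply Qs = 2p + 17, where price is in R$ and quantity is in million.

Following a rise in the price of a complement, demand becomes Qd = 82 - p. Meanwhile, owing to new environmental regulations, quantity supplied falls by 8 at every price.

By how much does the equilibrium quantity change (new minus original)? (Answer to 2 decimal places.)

Before the shock: 98 - p = 2p + 17 ⇒ 81 = 3p ⇒ p = 27, Q = 71.
The new curves are Qd = 82 - p (demand) and Qs = 2p + 9 (supply).
Setting them equal: 82 - p = 2p + 9 → 73 = 3p, so p = 73/3 ≈ 24.3333 and Q = 173/3 ≈ 57.6667.
ΔQ = 57.6667 − 71 = -13.33.

-13.33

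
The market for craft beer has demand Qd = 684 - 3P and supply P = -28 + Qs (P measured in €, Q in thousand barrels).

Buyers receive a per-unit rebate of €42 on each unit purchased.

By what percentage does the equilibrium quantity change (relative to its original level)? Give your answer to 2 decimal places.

+16.41

Original equilibrium: 684 - 3P = P + 28 gives 656 = 4P, so P = 164 and Q = 192.
Since buyers' out-of-pocket price is the market price minus the rebate, the effective demand curve becomes Qd = 810 - 3P.
New equilibrium: 810 - 3P = P + 28 ⇒ 782 = 4P ⇒ P = 195.5, Q = 223.5.
%ΔQ = (223.5 − 192) / 192 × 100 = +16.41%.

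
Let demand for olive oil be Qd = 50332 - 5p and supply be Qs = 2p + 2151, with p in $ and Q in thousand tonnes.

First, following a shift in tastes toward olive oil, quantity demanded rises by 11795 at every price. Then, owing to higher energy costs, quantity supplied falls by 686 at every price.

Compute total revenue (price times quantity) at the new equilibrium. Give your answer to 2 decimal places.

Before the shock: 50332 - 5p = 2p + 2151 ⇒ 48181 = 7p ⇒ p = 6883, Q = 15917.
The shock moves the curves to Qd = 62127 - 5p and Qs = 2p + 1465.
Equate the new curves: 62127 - 5p = 2p + 1465, giving 60662 = 7p, p = 8666, Q = 18797.
New expenditure = 8666 × 18797 = 162894802.00.

162894802.00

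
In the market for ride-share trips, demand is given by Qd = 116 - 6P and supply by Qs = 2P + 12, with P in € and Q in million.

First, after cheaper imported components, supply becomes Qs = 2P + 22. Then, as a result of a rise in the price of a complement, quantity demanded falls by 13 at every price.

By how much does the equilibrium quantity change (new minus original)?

+4.25

Solve the original market: 116 - 6P = 2P + 12, hence P = 13 and Q = 38.
After the shift, demand is Qd = 103 - 6P and supply is Qs = 2P + 22.
New equilibrium: 103 - 6P = 2P + 22 ⇒ 81 = 8P ⇒ P = 10.125, Q = 42.25.
ΔQ = 42.25 − 38 = +4.25.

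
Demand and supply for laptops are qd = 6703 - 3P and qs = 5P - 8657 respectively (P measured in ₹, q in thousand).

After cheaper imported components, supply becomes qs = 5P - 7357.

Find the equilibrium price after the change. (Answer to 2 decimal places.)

1757.50

Initially, 6703 - 3P = 5P - 8657, so 15360 = 8P and P = 1920, q = 943.
The shock moves the curves to qd = 6703 - 3P and qs = 5P - 7357.
Equate the new curves: 6703 - 3P = 5P - 7357, giving 14060 = 8P, P = 1757.5, q = 1430.5.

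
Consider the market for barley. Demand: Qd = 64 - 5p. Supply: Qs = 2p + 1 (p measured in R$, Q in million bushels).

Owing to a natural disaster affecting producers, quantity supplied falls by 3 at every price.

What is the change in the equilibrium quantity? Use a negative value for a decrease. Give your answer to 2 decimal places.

-2.14

Initially, 64 - 5p = 2p + 1, so 63 = 7p and p = 9, Q = 19.
After the shift, demand is Qd = 64 - 5p and supply is Qs = 2p - 2.
Equate the new curves: 64 - 5p = 2p - 2, giving 66 = 7p, p = 66/7 ≈ 9.4286, Q = 118/7 ≈ 16.8571.
ΔQ = 16.8571 − 19 = -2.14.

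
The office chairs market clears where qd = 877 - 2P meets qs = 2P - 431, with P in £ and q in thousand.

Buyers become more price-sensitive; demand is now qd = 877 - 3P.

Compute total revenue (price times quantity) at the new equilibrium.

Original equilibrium: 877 - 2P = 2P - 431 gives 1308 = 4P, so P = 327 and q = 223.
The new curves are qd = 877 - 3P (demand) and qs = 2P - 431 (supply).
Equate the new curves: 877 - 3P = 2P - 431, giving 1308 = 5P, P = 261.6, q = 92.2.
New expenditure = 261.6 × 92.2 = 24119.52.

24119.52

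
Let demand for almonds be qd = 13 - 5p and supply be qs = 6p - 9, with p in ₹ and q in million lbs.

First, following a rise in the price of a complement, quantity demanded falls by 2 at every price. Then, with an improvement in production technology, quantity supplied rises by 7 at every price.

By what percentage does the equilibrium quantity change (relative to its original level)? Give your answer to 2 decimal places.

+69.70

Initially, 13 - 5p = 6p - 9, so 22 = 11p and p = 2, q = 3.
The new curves are qd = 11 - 5p (demand) and qs = 6p - 2 (supply).
Clearing the new market: 11 - 5p = 6p - 2, so p = 13/11 ≈ 1.1818 and q = 56/11 ≈ 5.0909.
%Δq = (5.0909 − 3) / 3 × 100 = +69.70%.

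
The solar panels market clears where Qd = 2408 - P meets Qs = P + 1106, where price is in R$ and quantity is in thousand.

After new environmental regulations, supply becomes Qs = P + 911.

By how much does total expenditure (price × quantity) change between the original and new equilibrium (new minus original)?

Solve the original market: 2408 - P = P + 1106, hence P = 651 and Q = 1757.
The shock moves the curves to Qd = 2408 - P and Qs = P + 911.
Setting them equal: 2408 - P = P + 911 → 1497 = 2P, so P = 748.5 and Q = 1659.5.
Expenditure moves from 651×1757 = 1143807 to 748.5×1659.5 = 1242135.75; change = +98328.75.

+98328.75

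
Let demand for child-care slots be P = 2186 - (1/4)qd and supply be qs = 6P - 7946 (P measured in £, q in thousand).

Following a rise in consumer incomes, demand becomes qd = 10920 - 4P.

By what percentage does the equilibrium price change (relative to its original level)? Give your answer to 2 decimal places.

Before the shock: 8744 - 4P = 6P - 7946 ⇒ 16690 = 10P ⇒ P = 1669, q = 2068.
The shock moves the curves to qd = 10920 - 4P and qs = 6P - 7946.
New equilibrium: 10920 - 4P = 6P - 7946 ⇒ 18866 = 10P ⇒ P = 1886.6, q = 3373.6.
%ΔP = (1886.6 − 1669) / 1669 × 100 = +13.04%.

+13.04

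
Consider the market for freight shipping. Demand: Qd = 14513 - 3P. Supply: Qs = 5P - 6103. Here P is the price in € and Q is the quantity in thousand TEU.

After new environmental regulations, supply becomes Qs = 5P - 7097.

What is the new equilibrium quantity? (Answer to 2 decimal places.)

6409.25

Original equilibrium: 14513 - 3P = 5P - 6103 gives 20616 = 8P, so P = 2577 and Q = 6782.
The new curves are Qd = 14513 - 3P (demand) and Qs = 5P - 7097 (supply).
Setting them equal: 14513 - 3P = 5P - 7097 → 21610 = 8P, so P = 2701.25 and Q = 6409.25.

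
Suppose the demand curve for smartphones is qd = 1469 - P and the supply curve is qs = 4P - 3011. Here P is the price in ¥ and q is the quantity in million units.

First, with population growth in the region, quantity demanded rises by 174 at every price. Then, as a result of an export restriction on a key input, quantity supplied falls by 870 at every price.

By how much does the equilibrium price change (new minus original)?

Solve the original market: 1469 - P = 4P - 3011, hence P = 896 and q = 573.
The shock moves the curves to qd = 1643 - P and qs = 4P - 3881.
Clearing the new market: 1643 - P = 4P - 3881, so P = 1104.8 and q = 538.2.
ΔP = 1104.8 − 896 = +208.8.

+208.8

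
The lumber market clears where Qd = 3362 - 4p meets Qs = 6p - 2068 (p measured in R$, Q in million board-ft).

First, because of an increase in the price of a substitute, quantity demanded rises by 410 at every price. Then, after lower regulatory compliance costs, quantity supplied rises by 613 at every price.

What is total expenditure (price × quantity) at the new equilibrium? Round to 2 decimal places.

Initially, 3362 - 4p = 6p - 2068, so 5430 = 10p and p = 543, Q = 1190.
With the change applied: demand Qd = 3772 - 4p, supply Qs = 6p - 1455.
New equilibrium: 3772 - 4p = 6p - 1455 ⇒ 5227 = 10p ⇒ p = 522.7, Q = 1681.2.
New expenditure = 522.7 × 1681.2 = 878763.24.

878763.24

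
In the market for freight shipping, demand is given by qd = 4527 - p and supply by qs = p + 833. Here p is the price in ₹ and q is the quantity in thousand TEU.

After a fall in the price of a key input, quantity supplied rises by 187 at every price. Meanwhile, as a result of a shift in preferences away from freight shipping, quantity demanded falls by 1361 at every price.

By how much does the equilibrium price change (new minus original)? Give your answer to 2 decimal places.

-774.00

Original equilibrium: 4527 - p = p + 833 gives 3694 = 2p, so p = 1847 and q = 2680.
With the change applied: demand qd = 3166 - p, supply qs = p + 1020.
Clearing the new market: 3166 - p = p + 1020, so p = 1073 and q = 2093.
Δp = 1073 − 1847 = -774.00.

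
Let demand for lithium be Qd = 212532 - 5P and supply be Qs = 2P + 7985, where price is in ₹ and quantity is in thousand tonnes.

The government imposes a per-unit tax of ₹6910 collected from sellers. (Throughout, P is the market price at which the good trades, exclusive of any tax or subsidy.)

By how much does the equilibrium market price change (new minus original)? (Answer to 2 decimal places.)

+1974.29

Initially, 212532 - 5P = 2P + 7985, so 204547 = 7P and P = 29221, Q = 66427.
Since sellers keep the price net of the tax, the effective supply curve becomes Qs = 2P - 5835.
Setting them equal: 212532 - 5P = 2P - 5835 → 218367 = 7P, so P = 218367/7 ≈ 31195.2857 and Q = 395889/7 ≈ 56555.5714.
ΔP = 31195.2857 − 29221 = +1974.29.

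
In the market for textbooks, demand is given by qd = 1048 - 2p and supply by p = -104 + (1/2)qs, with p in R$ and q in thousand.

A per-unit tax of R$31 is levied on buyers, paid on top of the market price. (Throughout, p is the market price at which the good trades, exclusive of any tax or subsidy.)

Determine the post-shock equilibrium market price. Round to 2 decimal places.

Original equilibrium: 1048 - 2p = 2p + 208 gives 840 = 4p, so p = 210 and q = 628.
Since buyers pay the price plus the tax, the effective demand curve becomes qd = 986 - 2p.
Clearing the new market: 986 - 2p = 2p + 208, so p = 194.5 and q = 597.

194.50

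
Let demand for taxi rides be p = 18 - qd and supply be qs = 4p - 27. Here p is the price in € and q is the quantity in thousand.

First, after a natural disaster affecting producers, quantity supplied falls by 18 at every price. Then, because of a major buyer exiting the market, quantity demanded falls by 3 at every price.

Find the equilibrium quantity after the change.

3

Before the shock: 18 - p = 4p - 27 ⇒ 45 = 5p ⇒ p = 9, q = 9.
After the shift, demand is qd = 15 - p and supply is qs = 4p - 45.
Clearing the new market: 15 - p = 4p - 45, so p = 12 and q = 3.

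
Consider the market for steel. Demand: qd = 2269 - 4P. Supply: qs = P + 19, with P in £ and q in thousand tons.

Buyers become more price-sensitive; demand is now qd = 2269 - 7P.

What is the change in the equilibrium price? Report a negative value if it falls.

Solve the original market: 2269 - 4P = P + 19, hence P = 450 and q = 469.
After the shift, demand is qd = 2269 - 7P and supply is qs = P + 19.
New equilibrium: 2269 - 7P = P + 19 ⇒ 2250 = 8P ⇒ P = 281.25, q = 300.25.
ΔP = 281.25 − 450 = -168.75.

-168.75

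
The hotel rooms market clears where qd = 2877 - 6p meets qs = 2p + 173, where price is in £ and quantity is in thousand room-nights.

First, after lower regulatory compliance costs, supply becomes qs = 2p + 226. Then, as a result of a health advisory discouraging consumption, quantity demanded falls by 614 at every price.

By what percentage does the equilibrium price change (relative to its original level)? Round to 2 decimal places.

Initially, 2877 - 6p = 2p + 173, so 2704 = 8p and p = 338, q = 849.
The shock moves the curves to qd = 2263 - 6p and qs = 2p + 226.
Equate the new curves: 2263 - 6p = 2p + 226, giving 2037 = 8p, p = 254.625, q = 735.25.
%Δp = (254.625 − 338) / 338 × 100 = -24.67%.

-24.67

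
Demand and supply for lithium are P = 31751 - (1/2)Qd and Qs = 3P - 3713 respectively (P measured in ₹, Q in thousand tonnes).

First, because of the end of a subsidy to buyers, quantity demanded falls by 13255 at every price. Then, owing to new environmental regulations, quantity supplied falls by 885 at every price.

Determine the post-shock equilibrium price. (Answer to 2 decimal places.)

Before the shock: 63502 - 2P = 3P - 3713 ⇒ 67215 = 5P ⇒ P = 13443, Q = 36616.
After the shift, demand is Qd = 50247 - 2P and supply is Qs = 3P - 4598.
Setting them equal: 50247 - 2P = 3P - 4598 → 54845 = 5P, so P = 10969 and Q = 28309.

10969.00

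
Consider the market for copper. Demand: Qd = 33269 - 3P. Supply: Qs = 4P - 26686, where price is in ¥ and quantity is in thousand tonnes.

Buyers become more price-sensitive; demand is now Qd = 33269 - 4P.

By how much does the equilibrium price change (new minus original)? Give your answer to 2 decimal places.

Before the shock: 33269 - 3P = 4P - 26686 ⇒ 59955 = 7P ⇒ P = 8565, Q = 7574.
After the shift, demand is Qd = 33269 - 4P and supply is Qs = 4P - 26686.
New equilibrium: 33269 - 4P = 4P - 26686 ⇒ 59955 = 8P ⇒ P = 7494.375, Q = 3291.5.
ΔP = 7494.375 − 8565 = -1070.63.

-1070.63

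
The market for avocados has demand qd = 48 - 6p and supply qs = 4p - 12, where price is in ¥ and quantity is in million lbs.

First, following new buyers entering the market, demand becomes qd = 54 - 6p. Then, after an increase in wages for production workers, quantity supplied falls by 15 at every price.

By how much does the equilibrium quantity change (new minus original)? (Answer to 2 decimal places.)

Solve the original market: 48 - 6p = 4p - 12, hence p = 6 and q = 12.
With the change applied: demand qd = 54 - 6p, supply qs = 4p - 27.
Clearing the new market: 54 - 6p = 4p - 27, so p = 8.1 and q = 5.4.
Δq = 5.4 − 12 = -6.60.

-6.60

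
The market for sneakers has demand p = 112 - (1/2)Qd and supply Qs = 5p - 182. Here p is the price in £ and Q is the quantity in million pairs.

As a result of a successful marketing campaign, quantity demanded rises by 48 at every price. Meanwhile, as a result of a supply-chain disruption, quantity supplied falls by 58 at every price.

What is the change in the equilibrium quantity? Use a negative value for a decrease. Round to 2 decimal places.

Original equilibrium: 224 - 2p = 5p - 182 gives 406 = 7p, so p = 58 and Q = 108.
After the shift, demand is Qd = 272 - 2p and supply is Qs = 5p - 240.
Equate the new curves: 272 - 2p = 5p - 240, giving 512 = 7p, p = 512/7 ≈ 73.1429, Q = 880/7 ≈ 125.7143.
ΔQ = 125.7143 − 108 = +17.71.

+17.71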